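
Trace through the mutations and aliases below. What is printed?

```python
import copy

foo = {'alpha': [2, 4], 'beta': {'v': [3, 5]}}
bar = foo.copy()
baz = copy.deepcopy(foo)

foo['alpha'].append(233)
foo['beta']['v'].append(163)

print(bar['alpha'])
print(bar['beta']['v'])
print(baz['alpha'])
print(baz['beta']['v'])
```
[2, 4, 233]
[3, 5, 163]
[2, 4]
[3, 5]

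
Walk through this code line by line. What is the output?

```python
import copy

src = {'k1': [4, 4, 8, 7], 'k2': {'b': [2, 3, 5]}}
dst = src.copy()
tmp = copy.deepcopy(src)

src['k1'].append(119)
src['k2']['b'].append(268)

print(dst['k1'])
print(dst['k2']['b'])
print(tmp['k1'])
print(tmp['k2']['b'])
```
[4, 4, 8, 7, 119]
[2, 3, 5, 268]
[4, 4, 8, 7]
[2, 3, 5]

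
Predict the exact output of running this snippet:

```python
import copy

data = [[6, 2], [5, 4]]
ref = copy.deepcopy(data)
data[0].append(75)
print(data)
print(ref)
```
[[6, 2, 75], [5, 4]]
[[6, 2], [5, 4]]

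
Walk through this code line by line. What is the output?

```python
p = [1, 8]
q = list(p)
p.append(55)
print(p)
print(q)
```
[1, 8, 55]
[1, 8]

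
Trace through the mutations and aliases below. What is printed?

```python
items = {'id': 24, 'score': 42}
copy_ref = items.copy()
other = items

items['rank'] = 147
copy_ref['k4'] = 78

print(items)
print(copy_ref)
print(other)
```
{'id': 24, 'score': 42, 'rank': 147}
{'id': 24, 'score': 42, 'k4': 78}
{'id': 24, 'score': 42, 'rank': 147}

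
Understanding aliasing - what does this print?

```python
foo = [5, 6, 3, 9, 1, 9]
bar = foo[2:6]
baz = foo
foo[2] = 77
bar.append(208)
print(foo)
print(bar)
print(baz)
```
[5, 6, 77, 9, 1, 9]
[3, 9, 1, 9, 208]
[5, 6, 77, 9, 1, 9]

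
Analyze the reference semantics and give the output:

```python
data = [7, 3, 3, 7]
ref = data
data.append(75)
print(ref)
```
[7, 3, 3, 7, 75]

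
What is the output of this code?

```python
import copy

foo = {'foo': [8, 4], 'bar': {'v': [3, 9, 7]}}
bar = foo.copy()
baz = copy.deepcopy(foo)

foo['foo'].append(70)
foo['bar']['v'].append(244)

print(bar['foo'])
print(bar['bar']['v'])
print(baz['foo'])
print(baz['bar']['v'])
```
[8, 4, 70]
[3, 9, 7, 244]
[8, 4]
[3, 9, 7]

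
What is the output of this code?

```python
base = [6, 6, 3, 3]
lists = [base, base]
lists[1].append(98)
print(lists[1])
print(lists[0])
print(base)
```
[6, 6, 3, 3, 98]
[6, 6, 3, 3, 98]
[6, 6, 3, 3, 98]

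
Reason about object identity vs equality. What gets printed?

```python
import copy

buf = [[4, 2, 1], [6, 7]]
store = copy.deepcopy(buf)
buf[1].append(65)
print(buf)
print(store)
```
[[4, 2, 1], [6, 7, 65]]
[[4, 2, 1], [6, 7]]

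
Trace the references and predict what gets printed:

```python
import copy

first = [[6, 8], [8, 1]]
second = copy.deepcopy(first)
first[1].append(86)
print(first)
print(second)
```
[[6, 8], [8, 1, 86]]
[[6, 8], [8, 1]]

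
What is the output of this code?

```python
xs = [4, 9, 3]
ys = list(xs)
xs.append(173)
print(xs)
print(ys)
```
[4, 9, 3, 173]
[4, 9, 3]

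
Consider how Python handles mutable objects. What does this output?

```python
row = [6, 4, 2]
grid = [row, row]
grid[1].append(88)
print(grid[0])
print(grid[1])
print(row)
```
[6, 4, 2, 88]
[6, 4, 2, 88]
[6, 4, 2, 88]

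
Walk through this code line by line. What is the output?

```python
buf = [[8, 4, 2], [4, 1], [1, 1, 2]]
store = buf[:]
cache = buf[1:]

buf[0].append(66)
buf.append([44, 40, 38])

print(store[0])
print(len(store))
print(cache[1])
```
[8, 4, 2, 66]
3
[1, 1, 2]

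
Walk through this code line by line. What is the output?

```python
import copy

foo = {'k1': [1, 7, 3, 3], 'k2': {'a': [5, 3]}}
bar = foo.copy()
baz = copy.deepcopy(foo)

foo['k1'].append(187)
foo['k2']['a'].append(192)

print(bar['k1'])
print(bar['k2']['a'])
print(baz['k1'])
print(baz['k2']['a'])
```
[1, 7, 3, 3, 187]
[5, 3, 192]
[1, 7, 3, 3]
[5, 3]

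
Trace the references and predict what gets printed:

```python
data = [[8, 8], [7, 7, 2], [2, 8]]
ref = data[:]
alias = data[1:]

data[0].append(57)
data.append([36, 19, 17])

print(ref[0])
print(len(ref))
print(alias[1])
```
[8, 8, 57]
3
[2, 8]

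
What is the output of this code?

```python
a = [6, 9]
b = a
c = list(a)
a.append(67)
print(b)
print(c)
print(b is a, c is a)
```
[6, 9, 67]
[6, 9]
True False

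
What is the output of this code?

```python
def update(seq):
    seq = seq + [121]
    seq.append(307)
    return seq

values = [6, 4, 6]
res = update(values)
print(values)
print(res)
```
[6, 4, 6]
[6, 4, 6, 121, 307]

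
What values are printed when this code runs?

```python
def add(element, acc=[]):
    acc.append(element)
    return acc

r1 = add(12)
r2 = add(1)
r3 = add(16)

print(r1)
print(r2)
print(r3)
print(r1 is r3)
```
[12, 1, 16]
[12, 1, 16]
[12, 1, 16]
True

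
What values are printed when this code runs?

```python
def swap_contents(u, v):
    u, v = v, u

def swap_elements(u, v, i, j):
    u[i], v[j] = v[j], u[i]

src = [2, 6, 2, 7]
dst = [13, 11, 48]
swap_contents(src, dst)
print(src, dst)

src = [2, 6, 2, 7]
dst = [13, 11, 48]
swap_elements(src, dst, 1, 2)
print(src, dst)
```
[2, 6, 2, 7] [13, 11, 48]
[2, 48, 2, 7] [13, 11, 6]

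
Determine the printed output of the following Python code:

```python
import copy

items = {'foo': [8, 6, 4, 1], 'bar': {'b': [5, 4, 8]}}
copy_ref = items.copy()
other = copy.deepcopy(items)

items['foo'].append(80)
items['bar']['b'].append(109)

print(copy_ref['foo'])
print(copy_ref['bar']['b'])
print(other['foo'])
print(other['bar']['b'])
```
[8, 6, 4, 1, 80]
[5, 4, 8, 109]
[8, 6, 4, 1]
[5, 4, 8]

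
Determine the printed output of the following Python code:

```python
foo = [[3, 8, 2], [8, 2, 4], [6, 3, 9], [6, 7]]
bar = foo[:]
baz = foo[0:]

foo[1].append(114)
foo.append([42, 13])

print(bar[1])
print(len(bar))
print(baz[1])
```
[8, 2, 4, 114]
4
[8, 2, 4, 114]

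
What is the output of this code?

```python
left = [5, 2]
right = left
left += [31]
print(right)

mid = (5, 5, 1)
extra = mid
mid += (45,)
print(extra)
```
[5, 2, 31]
(5, 5, 1)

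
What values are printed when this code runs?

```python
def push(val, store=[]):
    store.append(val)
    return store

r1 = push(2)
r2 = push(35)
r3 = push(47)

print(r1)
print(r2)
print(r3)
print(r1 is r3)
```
[2, 35, 47]
[2, 35, 47]
[2, 35, 47]
True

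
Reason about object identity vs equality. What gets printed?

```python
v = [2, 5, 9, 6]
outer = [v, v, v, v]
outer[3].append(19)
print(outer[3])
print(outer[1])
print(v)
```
[2, 5, 9, 6, 19]
[2, 5, 9, 6, 19]
[2, 5, 9, 6, 19]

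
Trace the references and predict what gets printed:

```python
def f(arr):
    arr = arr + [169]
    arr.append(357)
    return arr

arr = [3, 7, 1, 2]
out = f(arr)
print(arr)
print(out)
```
[3, 7, 1, 2]
[3, 7, 1, 2, 169, 357]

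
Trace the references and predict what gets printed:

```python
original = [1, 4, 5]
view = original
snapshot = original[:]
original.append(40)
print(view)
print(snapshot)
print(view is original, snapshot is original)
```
[1, 4, 5, 40]
[1, 4, 5]
True False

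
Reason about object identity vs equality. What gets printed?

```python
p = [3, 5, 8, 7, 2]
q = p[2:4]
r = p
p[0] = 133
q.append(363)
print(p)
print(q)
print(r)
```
[133, 5, 8, 7, 2]
[8, 7, 363]
[133, 5, 8, 7, 2]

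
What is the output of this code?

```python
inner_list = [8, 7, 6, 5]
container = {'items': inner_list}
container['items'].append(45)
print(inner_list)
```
[8, 7, 6, 5, 45]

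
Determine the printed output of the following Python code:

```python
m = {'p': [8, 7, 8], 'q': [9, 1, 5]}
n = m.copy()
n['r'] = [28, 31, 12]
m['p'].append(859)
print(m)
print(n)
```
{'p': [8, 7, 8, 859], 'q': [9, 1, 5]}
{'p': [8, 7, 8, 859], 'q': [9, 1, 5], 'r': [28, 31, 12]}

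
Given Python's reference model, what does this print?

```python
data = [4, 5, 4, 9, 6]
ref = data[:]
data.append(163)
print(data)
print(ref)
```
[4, 5, 4, 9, 6, 163]
[4, 5, 4, 9, 6]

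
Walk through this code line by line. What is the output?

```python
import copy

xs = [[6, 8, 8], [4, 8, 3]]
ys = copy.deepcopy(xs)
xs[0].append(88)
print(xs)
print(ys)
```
[[6, 8, 8, 88], [4, 8, 3]]
[[6, 8, 8], [4, 8, 3]]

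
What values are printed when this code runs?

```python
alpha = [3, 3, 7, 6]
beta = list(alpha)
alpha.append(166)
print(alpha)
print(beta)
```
[3, 3, 7, 6, 166]
[3, 3, 7, 6]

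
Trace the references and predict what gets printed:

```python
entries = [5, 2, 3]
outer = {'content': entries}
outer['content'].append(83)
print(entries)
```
[5, 2, 3, 83]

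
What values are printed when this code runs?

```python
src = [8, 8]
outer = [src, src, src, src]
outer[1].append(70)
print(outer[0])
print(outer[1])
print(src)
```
[8, 8, 70]
[8, 8, 70]
[8, 8, 70]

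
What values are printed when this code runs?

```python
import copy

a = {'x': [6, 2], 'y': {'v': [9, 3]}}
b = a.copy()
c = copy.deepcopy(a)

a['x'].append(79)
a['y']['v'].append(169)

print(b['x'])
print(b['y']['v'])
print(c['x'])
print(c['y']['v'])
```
[6, 2, 79]
[9, 3, 169]
[6, 2]
[9, 3]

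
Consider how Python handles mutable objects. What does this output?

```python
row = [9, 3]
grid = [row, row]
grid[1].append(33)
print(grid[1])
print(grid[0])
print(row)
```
[9, 3, 33]
[9, 3, 33]
[9, 3, 33]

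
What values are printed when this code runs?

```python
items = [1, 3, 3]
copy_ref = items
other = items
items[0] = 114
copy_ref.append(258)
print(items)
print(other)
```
[114, 3, 3, 258]
[114, 3, 3, 258]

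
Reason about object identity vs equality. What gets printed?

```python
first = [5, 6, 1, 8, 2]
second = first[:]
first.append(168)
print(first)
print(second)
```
[5, 6, 1, 8, 2, 168]
[5, 6, 1, 8, 2]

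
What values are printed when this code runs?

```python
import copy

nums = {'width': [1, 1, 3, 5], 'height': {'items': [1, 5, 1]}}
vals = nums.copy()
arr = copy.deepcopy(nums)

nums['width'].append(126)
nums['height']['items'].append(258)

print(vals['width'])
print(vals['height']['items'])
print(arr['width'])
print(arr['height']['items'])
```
[1, 1, 3, 5, 126]
[1, 5, 1, 258]
[1, 1, 3, 5]
[1, 5, 1]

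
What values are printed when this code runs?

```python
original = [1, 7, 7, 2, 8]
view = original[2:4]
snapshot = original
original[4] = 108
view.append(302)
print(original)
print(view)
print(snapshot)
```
[1, 7, 7, 2, 108]
[7, 2, 302]
[1, 7, 7, 2, 108]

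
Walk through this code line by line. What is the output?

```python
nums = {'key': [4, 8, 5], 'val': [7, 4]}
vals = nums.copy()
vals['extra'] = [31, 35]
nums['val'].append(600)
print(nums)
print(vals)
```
{'key': [4, 8, 5], 'val': [7, 4, 600]}
{'key': [4, 8, 5], 'val': [7, 4, 600], 'extra': [31, 35]}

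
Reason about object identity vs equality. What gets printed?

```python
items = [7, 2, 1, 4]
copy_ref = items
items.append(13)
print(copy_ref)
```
[7, 2, 1, 4, 13]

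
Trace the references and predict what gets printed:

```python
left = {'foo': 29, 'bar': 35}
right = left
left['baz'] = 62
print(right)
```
{'foo': 29, 'bar': 35, 'baz': 62}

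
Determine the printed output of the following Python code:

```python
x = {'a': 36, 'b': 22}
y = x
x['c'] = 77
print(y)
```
{'a': 36, 'b': 22, 'c': 77}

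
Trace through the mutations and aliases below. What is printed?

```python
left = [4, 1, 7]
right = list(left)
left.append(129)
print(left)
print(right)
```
[4, 1, 7, 129]
[4, 1, 7]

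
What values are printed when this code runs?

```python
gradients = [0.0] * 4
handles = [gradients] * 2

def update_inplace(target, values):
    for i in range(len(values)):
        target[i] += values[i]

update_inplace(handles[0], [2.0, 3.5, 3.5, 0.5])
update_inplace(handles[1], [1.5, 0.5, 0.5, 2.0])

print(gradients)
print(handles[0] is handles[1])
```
[3.5, 4.0, 4.0, 2.5]
True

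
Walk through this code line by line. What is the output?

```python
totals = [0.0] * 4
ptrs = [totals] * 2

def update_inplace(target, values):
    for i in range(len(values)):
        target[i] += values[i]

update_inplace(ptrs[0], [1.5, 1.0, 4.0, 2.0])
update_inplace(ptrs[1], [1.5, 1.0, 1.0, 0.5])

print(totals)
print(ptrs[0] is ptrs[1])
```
[3.0, 2.0, 5.0, 2.5]
True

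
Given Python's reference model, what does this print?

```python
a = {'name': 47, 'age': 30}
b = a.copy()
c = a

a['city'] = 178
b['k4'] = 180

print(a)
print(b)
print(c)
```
{'name': 47, 'age': 30, 'city': 178}
{'name': 47, 'age': 30, 'k4': 180}
{'name': 47, 'age': 30, 'city': 178}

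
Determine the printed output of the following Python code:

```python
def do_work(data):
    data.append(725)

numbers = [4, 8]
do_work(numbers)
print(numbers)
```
[4, 8, 725]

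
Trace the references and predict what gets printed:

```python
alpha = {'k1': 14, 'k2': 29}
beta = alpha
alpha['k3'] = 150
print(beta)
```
{'k1': 14, 'k2': 29, 'k3': 150}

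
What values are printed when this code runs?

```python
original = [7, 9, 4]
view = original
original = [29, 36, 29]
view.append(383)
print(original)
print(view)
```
[29, 36, 29]
[7, 9, 4, 383]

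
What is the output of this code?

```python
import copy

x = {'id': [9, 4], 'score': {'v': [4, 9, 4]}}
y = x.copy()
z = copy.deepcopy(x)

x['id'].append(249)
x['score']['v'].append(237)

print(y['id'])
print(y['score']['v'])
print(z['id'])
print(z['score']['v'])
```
[9, 4, 249]
[4, 9, 4, 237]
[9, 4]
[4, 9, 4]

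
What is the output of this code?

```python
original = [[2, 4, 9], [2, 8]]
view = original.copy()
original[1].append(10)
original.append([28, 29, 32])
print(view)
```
[[2, 4, 9], [2, 8, 10]]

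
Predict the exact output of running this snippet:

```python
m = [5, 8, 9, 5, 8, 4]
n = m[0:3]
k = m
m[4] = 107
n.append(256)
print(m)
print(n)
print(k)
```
[5, 8, 9, 5, 107, 4]
[5, 8, 9, 256]
[5, 8, 9, 5, 107, 4]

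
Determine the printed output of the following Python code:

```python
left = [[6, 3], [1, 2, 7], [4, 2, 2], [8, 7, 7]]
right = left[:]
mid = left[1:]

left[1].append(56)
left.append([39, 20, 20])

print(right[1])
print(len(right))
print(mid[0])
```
[1, 2, 7, 56]
4
[1, 2, 7, 56]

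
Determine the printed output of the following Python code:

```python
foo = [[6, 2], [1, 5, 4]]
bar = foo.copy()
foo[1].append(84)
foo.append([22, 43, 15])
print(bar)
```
[[6, 2], [1, 5, 4, 84]]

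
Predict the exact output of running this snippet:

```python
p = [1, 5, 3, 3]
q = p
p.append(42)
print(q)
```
[1, 5, 3, 3, 42]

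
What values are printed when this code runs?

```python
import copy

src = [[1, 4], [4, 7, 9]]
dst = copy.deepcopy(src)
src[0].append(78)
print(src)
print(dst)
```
[[1, 4, 78], [4, 7, 9]]
[[1, 4], [4, 7, 9]]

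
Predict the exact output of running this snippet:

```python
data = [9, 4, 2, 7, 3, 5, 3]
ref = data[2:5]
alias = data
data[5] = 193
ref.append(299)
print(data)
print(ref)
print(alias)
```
[9, 4, 2, 7, 3, 193, 3]
[2, 7, 3, 299]
[9, 4, 2, 7, 3, 193, 3]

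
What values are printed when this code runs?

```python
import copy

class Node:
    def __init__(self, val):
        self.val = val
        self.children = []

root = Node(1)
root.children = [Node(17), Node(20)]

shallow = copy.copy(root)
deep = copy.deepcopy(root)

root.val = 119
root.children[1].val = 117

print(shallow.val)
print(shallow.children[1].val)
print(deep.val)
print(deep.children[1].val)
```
1
117
1
20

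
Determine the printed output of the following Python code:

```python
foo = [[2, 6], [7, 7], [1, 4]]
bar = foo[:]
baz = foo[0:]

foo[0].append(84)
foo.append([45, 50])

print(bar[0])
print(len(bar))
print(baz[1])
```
[2, 6, 84]
3
[7, 7]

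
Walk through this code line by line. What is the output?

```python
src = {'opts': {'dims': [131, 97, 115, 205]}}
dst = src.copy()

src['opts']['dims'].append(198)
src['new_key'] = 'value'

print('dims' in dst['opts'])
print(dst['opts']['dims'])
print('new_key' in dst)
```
True
[131, 97, 115, 205, 198]
False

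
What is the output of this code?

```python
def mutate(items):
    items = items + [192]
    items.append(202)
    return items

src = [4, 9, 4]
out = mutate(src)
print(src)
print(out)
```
[4, 9, 4]
[4, 9, 4, 192, 202]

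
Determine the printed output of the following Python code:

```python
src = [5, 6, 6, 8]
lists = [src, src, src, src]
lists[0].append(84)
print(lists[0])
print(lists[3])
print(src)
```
[5, 6, 6, 8, 84]
[5, 6, 6, 8, 84]
[5, 6, 6, 8, 84]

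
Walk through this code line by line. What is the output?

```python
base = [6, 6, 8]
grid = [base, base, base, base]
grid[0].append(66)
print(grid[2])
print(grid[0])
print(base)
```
[6, 6, 8, 66]
[6, 6, 8, 66]
[6, 6, 8, 66]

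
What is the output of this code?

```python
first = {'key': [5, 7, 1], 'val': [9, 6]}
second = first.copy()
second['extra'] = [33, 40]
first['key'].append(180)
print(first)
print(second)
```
{'key': [5, 7, 1, 180], 'val': [9, 6]}
{'key': [5, 7, 1, 180], 'val': [9, 6], 'extra': [33, 40]}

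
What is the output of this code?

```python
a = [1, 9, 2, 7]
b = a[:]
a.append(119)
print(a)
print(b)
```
[1, 9, 2, 7, 119]
[1, 9, 2, 7]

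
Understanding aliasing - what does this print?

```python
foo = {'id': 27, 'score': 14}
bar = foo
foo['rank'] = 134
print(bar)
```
{'id': 27, 'score': 14, 'rank': 134}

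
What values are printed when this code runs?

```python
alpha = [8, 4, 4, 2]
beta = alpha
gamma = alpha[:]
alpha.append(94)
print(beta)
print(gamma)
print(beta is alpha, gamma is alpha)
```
[8, 4, 4, 2, 94]
[8, 4, 4, 2]
True False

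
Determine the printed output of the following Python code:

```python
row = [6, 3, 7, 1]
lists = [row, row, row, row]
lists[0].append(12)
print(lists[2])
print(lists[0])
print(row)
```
[6, 3, 7, 1, 12]
[6, 3, 7, 1, 12]
[6, 3, 7, 1, 12]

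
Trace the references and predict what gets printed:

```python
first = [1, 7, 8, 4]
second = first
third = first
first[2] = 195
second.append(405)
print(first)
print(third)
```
[1, 7, 195, 4, 405]
[1, 7, 195, 4, 405]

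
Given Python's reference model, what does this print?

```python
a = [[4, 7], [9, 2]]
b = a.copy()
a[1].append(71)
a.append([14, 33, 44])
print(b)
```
[[4, 7], [9, 2, 71]]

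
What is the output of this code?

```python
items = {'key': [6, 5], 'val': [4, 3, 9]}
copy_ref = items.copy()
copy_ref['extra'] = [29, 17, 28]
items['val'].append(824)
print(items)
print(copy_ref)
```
{'key': [6, 5], 'val': [4, 3, 9, 824]}
{'key': [6, 5], 'val': [4, 3, 9, 824], 'extra': [29, 17, 28]}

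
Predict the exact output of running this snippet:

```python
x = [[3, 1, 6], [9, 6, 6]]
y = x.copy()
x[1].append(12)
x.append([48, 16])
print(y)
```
[[3, 1, 6], [9, 6, 6, 12]]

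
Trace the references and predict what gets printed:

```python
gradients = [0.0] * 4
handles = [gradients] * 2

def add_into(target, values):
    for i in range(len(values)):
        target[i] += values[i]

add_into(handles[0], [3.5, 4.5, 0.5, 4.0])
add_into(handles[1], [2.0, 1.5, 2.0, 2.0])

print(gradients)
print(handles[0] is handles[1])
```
[5.5, 6.0, 2.5, 6.0]
True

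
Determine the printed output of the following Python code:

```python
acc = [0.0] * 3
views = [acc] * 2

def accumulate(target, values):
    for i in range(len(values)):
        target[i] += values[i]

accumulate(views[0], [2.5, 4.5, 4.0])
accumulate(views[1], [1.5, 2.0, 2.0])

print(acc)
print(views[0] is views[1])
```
[4.0, 6.5, 6.0]
True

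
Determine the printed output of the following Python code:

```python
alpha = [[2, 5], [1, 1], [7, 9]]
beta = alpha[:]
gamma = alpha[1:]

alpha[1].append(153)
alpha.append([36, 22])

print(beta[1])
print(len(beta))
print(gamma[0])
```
[1, 1, 153]
3
[1, 1, 153]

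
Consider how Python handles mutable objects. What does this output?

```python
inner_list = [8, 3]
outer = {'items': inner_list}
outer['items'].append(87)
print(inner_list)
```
[8, 3, 87]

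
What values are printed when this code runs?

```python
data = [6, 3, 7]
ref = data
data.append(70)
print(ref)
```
[6, 3, 7, 70]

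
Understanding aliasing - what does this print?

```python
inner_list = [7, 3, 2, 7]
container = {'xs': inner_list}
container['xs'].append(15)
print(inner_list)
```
[7, 3, 2, 7, 15]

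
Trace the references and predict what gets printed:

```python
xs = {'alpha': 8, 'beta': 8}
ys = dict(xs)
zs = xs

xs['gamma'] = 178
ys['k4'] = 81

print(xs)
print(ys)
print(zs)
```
{'alpha': 8, 'beta': 8, 'gamma': 178}
{'alpha': 8, 'beta': 8, 'k4': 81}
{'alpha': 8, 'beta': 8, 'gamma': 178}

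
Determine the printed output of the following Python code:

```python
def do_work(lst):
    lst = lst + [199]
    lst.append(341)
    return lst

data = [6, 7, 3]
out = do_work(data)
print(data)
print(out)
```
[6, 7, 3]
[6, 7, 3, 199, 341]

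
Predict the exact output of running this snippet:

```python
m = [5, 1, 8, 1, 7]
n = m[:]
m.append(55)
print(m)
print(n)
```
[5, 1, 8, 1, 7, 55]
[5, 1, 8, 1, 7]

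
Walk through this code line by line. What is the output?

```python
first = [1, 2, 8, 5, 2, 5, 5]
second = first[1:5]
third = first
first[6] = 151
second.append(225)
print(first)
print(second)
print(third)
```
[1, 2, 8, 5, 2, 5, 151]
[2, 8, 5, 2, 225]
[1, 2, 8, 5, 2, 5, 151]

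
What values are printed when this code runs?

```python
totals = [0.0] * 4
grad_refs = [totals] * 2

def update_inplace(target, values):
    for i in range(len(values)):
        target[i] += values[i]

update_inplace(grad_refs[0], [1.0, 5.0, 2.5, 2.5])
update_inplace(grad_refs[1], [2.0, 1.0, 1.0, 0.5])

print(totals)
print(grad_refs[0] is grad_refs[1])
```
[3.0, 6.0, 3.5, 3.0]
True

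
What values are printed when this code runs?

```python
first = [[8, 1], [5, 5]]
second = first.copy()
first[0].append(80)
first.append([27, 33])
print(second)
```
[[8, 1, 80], [5, 5]]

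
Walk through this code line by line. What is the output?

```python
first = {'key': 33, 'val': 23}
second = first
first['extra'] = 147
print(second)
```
{'key': 33, 'val': 23, 'extra': 147}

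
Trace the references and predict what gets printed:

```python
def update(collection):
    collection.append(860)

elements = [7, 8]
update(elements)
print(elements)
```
[7, 8, 860]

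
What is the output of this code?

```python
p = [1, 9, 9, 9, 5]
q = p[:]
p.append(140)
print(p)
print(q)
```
[1, 9, 9, 9, 5, 140]
[1, 9, 9, 9, 5]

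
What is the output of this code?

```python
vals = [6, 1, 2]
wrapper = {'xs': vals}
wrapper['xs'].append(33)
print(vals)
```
[6, 1, 2, 33]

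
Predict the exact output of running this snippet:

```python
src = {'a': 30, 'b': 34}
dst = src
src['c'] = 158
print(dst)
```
{'a': 30, 'b': 34, 'c': 158}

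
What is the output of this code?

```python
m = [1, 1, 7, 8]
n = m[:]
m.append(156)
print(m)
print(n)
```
[1, 1, 7, 8, 156]
[1, 1, 7, 8]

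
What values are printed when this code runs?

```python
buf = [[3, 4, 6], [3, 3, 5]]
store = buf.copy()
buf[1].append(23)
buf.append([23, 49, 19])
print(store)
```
[[3, 4, 6], [3, 3, 5, 23]]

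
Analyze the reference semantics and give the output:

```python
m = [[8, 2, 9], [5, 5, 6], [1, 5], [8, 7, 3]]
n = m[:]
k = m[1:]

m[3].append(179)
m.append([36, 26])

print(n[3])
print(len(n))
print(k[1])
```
[8, 7, 3, 179]
4
[1, 5]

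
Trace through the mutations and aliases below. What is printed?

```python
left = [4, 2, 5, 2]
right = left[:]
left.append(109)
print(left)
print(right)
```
[4, 2, 5, 2, 109]
[4, 2, 5, 2]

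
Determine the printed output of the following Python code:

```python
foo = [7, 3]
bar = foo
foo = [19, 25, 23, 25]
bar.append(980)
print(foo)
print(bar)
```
[19, 25, 23, 25]
[7, 3, 980]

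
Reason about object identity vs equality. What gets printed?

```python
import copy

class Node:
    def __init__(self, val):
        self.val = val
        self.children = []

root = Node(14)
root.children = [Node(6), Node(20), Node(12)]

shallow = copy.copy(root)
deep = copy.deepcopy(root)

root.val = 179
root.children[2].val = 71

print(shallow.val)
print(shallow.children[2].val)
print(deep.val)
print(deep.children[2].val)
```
14
71
14
12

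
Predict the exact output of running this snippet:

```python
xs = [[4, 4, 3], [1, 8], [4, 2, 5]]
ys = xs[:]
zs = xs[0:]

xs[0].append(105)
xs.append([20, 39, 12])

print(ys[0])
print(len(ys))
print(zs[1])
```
[4, 4, 3, 105]
3
[1, 8]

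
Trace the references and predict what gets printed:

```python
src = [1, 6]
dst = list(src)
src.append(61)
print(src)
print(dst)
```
[1, 6, 61]
[1, 6]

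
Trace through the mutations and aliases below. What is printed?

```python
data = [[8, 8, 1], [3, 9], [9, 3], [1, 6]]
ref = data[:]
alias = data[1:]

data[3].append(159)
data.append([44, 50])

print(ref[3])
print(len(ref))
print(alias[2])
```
[1, 6, 159]
4
[1, 6, 159]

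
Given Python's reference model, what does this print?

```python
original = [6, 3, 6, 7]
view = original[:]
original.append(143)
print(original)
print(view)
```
[6, 3, 6, 7, 143]
[6, 3, 6, 7]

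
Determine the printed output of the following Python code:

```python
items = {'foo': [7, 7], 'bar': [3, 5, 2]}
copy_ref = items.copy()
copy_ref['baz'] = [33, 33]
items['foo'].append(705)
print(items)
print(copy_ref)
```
{'foo': [7, 7, 705], 'bar': [3, 5, 2]}
{'foo': [7, 7, 705], 'bar': [3, 5, 2], 'baz': [33, 33]}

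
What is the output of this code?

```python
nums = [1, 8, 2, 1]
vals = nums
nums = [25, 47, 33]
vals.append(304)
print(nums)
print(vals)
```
[25, 47, 33]
[1, 8, 2, 1, 304]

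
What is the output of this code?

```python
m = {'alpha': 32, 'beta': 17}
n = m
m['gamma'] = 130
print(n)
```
{'alpha': 32, 'beta': 17, 'gamma': 130}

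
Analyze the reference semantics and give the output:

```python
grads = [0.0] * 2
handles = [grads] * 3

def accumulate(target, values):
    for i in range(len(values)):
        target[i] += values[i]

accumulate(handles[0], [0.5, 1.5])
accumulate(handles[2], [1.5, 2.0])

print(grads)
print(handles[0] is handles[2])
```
[2.0, 3.5]
True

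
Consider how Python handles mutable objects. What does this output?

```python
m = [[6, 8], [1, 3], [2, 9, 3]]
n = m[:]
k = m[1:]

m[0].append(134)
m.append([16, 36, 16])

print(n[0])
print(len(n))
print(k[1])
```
[6, 8, 134]
3
[2, 9, 3]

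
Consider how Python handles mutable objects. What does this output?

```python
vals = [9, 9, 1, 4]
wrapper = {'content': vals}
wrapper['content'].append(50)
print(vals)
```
[9, 9, 1, 4, 50]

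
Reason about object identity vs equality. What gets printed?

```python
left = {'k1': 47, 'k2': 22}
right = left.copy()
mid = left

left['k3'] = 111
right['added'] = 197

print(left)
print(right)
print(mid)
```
{'k1': 47, 'k2': 22, 'k3': 111}
{'k1': 47, 'k2': 22, 'added': 197}
{'k1': 47, 'k2': 22, 'k3': 111}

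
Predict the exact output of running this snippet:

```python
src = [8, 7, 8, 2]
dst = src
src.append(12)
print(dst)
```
[8, 7, 8, 2, 12]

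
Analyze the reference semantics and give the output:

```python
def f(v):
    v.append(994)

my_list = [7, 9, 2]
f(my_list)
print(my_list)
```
[7, 9, 2, 994]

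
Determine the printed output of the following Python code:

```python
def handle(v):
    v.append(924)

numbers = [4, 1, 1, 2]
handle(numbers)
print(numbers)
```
[4, 1, 1, 2, 924]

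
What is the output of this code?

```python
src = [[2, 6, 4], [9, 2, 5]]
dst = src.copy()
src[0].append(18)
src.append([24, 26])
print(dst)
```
[[2, 6, 4, 18], [9, 2, 5]]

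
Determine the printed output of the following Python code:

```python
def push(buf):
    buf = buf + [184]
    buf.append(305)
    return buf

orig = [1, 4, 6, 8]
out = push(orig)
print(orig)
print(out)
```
[1, 4, 6, 8]
[1, 4, 6, 8, 184, 305]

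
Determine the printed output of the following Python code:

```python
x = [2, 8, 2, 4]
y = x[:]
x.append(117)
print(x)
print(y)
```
[2, 8, 2, 4, 117]
[2, 8, 2, 4]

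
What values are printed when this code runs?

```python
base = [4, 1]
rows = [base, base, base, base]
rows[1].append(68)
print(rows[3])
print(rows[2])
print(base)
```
[4, 1, 68]
[4, 1, 68]
[4, 1, 68]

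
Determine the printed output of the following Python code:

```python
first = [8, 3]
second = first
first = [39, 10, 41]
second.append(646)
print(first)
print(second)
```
[39, 10, 41]
[8, 3, 646]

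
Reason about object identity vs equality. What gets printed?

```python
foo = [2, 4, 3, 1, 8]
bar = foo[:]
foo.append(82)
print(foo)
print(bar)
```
[2, 4, 3, 1, 8, 82]
[2, 4, 3, 1, 8]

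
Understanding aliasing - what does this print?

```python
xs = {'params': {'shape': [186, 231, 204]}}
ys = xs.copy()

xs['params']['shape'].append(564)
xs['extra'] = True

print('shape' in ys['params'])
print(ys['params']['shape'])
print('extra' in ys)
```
True
[186, 231, 204, 564]
False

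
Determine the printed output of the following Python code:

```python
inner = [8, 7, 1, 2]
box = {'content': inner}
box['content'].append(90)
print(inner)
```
[8, 7, 1, 2, 90]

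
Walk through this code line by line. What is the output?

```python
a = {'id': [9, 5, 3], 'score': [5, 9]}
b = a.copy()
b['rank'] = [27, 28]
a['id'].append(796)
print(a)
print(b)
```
{'id': [9, 5, 3, 796], 'score': [5, 9]}
{'id': [9, 5, 3, 796], 'score': [5, 9], 'rank': [27, 28]}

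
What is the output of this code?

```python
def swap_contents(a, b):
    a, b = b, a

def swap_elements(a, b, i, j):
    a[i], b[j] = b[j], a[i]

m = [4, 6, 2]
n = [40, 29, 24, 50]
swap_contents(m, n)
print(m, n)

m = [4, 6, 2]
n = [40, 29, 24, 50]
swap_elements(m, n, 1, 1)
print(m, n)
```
[4, 6, 2] [40, 29, 24, 50]
[4, 29, 2] [40, 6, 24, 50]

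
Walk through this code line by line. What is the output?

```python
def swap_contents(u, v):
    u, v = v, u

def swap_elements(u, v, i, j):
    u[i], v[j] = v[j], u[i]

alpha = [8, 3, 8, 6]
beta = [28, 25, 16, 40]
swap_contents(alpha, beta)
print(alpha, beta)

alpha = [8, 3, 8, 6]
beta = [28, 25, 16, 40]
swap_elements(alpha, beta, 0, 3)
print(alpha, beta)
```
[8, 3, 8, 6] [28, 25, 16, 40]
[40, 3, 8, 6] [28, 25, 16, 8]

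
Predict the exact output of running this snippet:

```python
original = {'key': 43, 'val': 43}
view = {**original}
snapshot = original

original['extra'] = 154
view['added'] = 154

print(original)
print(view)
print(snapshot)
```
{'key': 43, 'val': 43, 'extra': 154}
{'key': 43, 'val': 43, 'added': 154}
{'key': 43, 'val': 43, 'extra': 154}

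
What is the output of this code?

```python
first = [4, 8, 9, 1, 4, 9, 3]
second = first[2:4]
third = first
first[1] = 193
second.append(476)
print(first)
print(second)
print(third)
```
[4, 193, 9, 1, 4, 9, 3]
[9, 1, 476]
[4, 193, 9, 1, 4, 9, 3]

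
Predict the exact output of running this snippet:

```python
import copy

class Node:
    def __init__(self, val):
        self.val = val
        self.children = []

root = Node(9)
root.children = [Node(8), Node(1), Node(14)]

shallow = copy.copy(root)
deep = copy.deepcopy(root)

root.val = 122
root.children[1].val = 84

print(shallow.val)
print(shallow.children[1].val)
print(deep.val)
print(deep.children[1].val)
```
9
84
9
1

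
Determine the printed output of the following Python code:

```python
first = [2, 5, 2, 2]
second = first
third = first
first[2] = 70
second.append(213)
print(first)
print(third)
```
[2, 5, 70, 2, 213]
[2, 5, 70, 2, 213]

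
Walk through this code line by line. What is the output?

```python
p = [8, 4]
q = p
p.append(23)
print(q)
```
[8, 4, 23]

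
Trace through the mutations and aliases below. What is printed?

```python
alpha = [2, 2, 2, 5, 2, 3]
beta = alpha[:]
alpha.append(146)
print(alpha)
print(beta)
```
[2, 2, 2, 5, 2, 3, 146]
[2, 2, 2, 5, 2, 3]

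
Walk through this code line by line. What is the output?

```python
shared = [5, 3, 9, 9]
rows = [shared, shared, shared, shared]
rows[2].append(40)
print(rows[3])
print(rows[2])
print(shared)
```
[5, 3, 9, 9, 40]
[5, 3, 9, 9, 40]
[5, 3, 9, 9, 40]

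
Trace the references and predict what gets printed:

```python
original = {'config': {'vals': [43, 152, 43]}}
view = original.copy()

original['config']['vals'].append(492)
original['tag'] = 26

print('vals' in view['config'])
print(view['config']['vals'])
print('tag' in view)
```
True
[43, 152, 43, 492]
False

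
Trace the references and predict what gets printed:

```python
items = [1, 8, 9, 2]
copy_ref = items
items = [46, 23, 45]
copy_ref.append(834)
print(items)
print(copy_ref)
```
[46, 23, 45]
[1, 8, 9, 2, 834]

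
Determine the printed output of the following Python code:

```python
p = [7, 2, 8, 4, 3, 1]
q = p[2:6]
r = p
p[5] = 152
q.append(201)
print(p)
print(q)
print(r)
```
[7, 2, 8, 4, 3, 152]
[8, 4, 3, 1, 201]
[7, 2, 8, 4, 3, 152]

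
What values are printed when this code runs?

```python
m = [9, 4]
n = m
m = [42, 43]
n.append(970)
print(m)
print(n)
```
[42, 43]
[9, 4, 970]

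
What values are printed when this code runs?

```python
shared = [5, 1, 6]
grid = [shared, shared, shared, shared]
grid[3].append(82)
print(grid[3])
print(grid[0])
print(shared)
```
[5, 1, 6, 82]
[5, 1, 6, 82]
[5, 1, 6, 82]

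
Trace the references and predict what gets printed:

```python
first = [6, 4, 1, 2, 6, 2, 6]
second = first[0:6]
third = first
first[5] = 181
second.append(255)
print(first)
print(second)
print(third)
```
[6, 4, 1, 2, 6, 181, 6]
[6, 4, 1, 2, 6, 2, 255]
[6, 4, 1, 2, 6, 181, 6]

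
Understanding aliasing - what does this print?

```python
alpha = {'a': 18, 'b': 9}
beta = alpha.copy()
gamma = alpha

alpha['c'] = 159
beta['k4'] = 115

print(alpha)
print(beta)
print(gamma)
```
{'a': 18, 'b': 9, 'c': 159}
{'a': 18, 'b': 9, 'k4': 115}
{'a': 18, 'b': 9, 'c': 159}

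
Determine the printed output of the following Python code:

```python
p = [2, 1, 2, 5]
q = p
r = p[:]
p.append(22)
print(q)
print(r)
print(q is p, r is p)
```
[2, 1, 2, 5, 22]
[2, 1, 2, 5]
True False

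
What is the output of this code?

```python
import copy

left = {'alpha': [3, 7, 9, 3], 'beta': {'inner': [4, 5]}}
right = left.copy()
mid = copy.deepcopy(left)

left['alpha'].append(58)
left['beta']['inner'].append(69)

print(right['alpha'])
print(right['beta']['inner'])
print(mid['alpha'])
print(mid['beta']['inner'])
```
[3, 7, 9, 3, 58]
[4, 5, 69]
[3, 7, 9, 3]
[4, 5]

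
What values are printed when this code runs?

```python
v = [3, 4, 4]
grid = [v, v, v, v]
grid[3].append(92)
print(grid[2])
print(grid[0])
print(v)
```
[3, 4, 4, 92]
[3, 4, 4, 92]
[3, 4, 4, 92]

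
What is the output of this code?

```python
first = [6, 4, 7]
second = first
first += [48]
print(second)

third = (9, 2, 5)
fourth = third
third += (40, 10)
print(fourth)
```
[6, 4, 7, 48]
(9, 2, 5)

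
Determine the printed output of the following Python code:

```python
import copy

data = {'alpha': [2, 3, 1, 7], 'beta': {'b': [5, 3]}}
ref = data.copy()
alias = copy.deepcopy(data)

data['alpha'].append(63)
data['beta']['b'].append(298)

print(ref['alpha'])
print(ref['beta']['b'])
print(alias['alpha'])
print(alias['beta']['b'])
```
[2, 3, 1, 7, 63]
[5, 3, 298]
[2, 3, 1, 7]
[5, 3]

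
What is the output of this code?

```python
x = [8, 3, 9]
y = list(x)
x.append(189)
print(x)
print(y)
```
[8, 3, 9, 189]
[8, 3, 9]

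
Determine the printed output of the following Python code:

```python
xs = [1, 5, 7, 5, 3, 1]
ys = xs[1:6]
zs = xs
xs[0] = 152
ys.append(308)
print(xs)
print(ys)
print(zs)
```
[152, 5, 7, 5, 3, 1]
[5, 7, 5, 3, 1, 308]
[152, 5, 7, 5, 3, 1]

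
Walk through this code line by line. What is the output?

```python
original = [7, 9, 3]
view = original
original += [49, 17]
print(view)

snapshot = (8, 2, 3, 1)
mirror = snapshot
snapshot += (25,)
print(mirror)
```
[7, 9, 3, 49, 17]
(8, 2, 3, 1)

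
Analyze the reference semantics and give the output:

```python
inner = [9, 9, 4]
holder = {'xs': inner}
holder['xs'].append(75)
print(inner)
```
[9, 9, 4, 75]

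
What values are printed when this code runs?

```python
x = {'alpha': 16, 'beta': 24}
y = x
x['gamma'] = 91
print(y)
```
{'alpha': 16, 'beta': 24, 'gamma': 91}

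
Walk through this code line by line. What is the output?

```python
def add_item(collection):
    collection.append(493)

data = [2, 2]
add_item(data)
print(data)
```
[2, 2, 493]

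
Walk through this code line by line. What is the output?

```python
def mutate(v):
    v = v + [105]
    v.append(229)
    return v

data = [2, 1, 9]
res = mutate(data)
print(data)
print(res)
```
[2, 1, 9]
[2, 1, 9, 105, 229]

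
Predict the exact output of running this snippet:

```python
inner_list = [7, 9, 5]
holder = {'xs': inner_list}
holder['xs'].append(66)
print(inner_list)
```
[7, 9, 5, 66]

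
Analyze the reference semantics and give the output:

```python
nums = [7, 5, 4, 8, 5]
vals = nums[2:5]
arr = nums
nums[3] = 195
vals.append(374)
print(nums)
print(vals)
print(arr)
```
[7, 5, 4, 195, 5]
[4, 8, 5, 374]
[7, 5, 4, 195, 5]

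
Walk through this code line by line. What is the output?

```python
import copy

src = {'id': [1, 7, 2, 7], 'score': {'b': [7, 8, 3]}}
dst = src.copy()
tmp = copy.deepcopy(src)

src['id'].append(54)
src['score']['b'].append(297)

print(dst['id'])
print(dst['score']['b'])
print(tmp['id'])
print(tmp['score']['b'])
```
[1, 7, 2, 7, 54]
[7, 8, 3, 297]
[1, 7, 2, 7]
[7, 8, 3]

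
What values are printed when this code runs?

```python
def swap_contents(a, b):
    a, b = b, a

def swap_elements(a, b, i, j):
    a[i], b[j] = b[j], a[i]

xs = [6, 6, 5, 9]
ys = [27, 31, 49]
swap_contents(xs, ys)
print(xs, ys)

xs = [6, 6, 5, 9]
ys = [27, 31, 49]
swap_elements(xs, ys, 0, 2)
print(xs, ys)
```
[6, 6, 5, 9] [27, 31, 49]
[49, 6, 5, 9] [27, 31, 6]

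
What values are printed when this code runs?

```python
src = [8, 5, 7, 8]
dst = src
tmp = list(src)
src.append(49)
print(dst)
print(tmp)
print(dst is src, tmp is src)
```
[8, 5, 7, 8, 49]
[8, 5, 7, 8]
True False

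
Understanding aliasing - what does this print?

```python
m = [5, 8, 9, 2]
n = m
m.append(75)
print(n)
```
[5, 8, 9, 2, 75]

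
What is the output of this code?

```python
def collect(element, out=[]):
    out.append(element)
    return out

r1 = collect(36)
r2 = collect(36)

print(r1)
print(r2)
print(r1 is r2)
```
[36, 36]
[36, 36]
True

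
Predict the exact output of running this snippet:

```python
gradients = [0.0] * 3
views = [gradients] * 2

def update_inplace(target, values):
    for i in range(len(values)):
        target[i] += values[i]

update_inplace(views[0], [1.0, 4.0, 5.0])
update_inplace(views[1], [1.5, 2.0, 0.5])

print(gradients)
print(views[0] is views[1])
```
[2.5, 6.0, 5.5]
True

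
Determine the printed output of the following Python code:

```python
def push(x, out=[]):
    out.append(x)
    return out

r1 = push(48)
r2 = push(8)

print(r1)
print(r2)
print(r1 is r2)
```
[48, 8]
[48, 8]
True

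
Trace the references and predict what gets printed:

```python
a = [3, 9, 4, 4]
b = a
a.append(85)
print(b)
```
[3, 9, 4, 4, 85]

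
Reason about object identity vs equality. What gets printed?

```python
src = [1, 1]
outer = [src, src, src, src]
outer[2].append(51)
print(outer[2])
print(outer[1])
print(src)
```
[1, 1, 51]
[1, 1, 51]
[1, 1, 51]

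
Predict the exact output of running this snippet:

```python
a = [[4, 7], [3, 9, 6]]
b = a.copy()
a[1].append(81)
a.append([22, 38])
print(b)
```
[[4, 7], [3, 9, 6, 81]]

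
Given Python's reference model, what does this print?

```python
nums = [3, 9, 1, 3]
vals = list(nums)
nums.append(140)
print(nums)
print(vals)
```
[3, 9, 1, 3, 140]
[3, 9, 1, 3]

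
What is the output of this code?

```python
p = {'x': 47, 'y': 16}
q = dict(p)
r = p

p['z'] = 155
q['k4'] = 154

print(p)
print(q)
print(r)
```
{'x': 47, 'y': 16, 'z': 155}
{'x': 47, 'y': 16, 'k4': 154}
{'x': 47, 'y': 16, 'z': 155}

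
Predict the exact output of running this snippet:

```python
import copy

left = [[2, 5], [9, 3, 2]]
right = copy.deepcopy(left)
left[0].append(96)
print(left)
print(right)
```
[[2, 5, 96], [9, 3, 2]]
[[2, 5], [9, 3, 2]]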